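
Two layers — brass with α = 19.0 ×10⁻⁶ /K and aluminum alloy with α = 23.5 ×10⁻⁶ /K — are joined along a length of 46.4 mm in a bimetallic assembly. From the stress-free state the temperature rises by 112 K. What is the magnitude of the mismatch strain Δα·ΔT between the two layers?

Δα = |19.0 − 23.5|×10⁻⁶/K = 4.50×10⁻⁶/K.
Mismatch strain = Δα·ΔT = 4.50×10⁻⁶ × 112.0 = 5.04×10⁻⁴.

5.04×10⁻⁴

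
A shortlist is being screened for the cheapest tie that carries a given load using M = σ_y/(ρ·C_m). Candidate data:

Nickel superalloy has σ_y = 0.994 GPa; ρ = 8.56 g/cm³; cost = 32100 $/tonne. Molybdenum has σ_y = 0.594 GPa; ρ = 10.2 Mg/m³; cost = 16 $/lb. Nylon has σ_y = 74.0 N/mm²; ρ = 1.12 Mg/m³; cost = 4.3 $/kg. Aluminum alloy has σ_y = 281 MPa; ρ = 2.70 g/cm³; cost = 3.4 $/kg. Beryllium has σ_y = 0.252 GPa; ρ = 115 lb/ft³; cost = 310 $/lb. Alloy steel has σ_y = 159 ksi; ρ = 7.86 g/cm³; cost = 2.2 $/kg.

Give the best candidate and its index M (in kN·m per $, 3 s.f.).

Convert each candidate to consistent units, then evaluate M:
  nickel superalloy: σ_y = 994.0 MPa, ρ = 8560 kg/m³, cost = 32.10 $/kg
  molybdenum: σ_y = 594.0 MPa, ρ = 10200 kg/m³, cost = 35.27 $/kg
  nylon: σ_y = 74.00 MPa, ρ = 1120 kg/m³, cost = 4.300 $/kg
  aluminum alloy: σ_y = 281.0 MPa, ρ = 2700 kg/m³, cost = 3.400 $/kg
  beryllium: σ_y = 252.0 MPa, ρ = 1842 kg/m³, cost = 683.4 $/kg
  alloy steel: σ_y = 1096 MPa, ρ = 7860 kg/m³, cost = 2.200 $/kg
  alloy steel: M = 63.4 kN·m per $
  aluminum alloy: M = 30.6 kN·m per $
  nylon: M = 15.4 kN·m per $
  nickel superalloy: M = 3.62 kN·m per $
  molybdenum: M = 1.65 kN·m per $
  beryllium: M = 0.200 kN·m per $
Alloy steel ranks first.

alloy steel, M = 63.4 kN·m per $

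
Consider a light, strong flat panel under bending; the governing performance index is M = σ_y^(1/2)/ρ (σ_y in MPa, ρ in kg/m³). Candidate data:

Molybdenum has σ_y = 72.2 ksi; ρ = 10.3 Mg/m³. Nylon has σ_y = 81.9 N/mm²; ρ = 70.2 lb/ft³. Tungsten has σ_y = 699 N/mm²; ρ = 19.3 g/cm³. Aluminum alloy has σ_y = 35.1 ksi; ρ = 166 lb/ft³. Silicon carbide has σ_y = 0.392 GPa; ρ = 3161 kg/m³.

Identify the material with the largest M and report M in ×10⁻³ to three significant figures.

Putting every candidate on a common basis:
  molybdenum: σ_y = 497.8 MPa, ρ = 10300 kg/m³
  nylon: σ_y = 81.90 MPa, ρ = 1124 kg/m³
  tungsten: σ_y = 699.0 MPa, ρ = 19300 kg/m³
  aluminum alloy: σ_y = 242.0 MPa, ρ = 2659 kg/m³
  silicon carbide: σ_y = 392.0 MPa, ρ = 3161 kg/m³
  nylon: M = 8.05×10⁻³
  silicon carbide: M = 6.26×10⁻³
  aluminum alloy: M = 5.85×10⁻³
  molybdenum: M = 2.17×10⁻³
  tungsten: M = 1.37×10⁻³
The maximum is for nylon.

nylon, M = 8.05×10⁻³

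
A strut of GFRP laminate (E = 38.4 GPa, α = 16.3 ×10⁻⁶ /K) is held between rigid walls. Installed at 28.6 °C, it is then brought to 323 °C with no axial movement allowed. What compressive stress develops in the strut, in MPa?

184 MPa

ΔT = 294.4 K. Constrained thermal stress σ = E·α·ΔT = 38.40×10³ MPa × 16.3×10⁻⁶ × 294.4 = 184 MPa (compressive).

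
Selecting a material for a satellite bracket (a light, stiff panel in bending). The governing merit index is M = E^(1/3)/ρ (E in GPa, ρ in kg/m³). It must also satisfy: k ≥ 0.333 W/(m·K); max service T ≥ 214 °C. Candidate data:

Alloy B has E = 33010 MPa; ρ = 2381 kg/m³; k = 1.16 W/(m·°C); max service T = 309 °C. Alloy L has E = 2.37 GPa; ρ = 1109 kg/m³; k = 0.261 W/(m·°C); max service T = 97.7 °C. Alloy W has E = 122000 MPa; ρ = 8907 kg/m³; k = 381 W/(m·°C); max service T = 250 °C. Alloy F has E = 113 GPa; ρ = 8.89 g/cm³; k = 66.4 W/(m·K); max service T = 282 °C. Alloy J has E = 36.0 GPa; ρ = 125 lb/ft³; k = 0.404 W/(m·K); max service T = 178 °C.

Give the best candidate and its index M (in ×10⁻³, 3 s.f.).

alloy B, M = 1.35×10⁻³

Screen on constraints: k ≥ 0.333 W/(m·K); max service T ≥ 214 °C. Survivors: alloy B, alloy W, alloy F.
After converting to SI:
  alloy B: E = 33.01 GPa, ρ = 2381 kg/m³
  alloy W: E = 122.0 GPa, ρ = 8907 kg/m³
  alloy F: E = 113.0 GPa, ρ = 8890 kg/m³
  alloy B: M = 1.35×10⁻³
  alloy W: M = 0.557×10⁻³
  alloy F: M = 0.544×10⁻³
Alloy B ranks first.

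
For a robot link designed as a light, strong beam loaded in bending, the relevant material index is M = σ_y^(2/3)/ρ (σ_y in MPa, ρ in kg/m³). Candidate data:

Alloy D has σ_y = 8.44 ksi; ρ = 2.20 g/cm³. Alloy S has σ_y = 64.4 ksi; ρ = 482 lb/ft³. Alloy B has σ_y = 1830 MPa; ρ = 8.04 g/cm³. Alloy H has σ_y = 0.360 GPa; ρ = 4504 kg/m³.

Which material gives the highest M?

alloy B

After converting to SI:
  alloy D: σ_y = 58.19 MPa, ρ = 2200 kg/m³
  alloy S: σ_y = 444.0 MPa, ρ = 7721 kg/m³
  alloy B: σ_y = 1830 MPa, ρ = 8040 kg/m³
  alloy H: σ_y = 360.0 MPa, ρ = 4504 kg/m³
  alloy B: M = 18.6×10⁻³
  alloy H: M = 11.2×10⁻³
  alloy S: M = 7.54×10⁻³
  alloy D: M = 6.83×10⁻³
The maximum is for alloy B.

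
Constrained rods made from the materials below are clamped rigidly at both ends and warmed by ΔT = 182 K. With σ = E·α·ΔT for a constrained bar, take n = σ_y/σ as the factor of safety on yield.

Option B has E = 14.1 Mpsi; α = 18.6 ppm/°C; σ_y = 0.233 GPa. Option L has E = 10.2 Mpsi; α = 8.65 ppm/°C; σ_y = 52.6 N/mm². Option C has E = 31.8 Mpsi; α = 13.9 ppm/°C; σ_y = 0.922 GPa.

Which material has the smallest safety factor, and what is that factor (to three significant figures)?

With everything in SI (GPa, ×10⁻⁶/K, MPa):
  option B: E = 97.22, α = 18.6, σ_y = 233.0 → σ = 329 MPa, n = 0.708
  option L: E = 70.33, α = 8.65, σ_y = 52.60 → σ = 111 MPa, n = 0.475
  option C: E = 219.3, α = 13.9, σ_y = 922.0 → σ = 555 MPa, n = 1.66
The minimum is option L at n = 0.475.

option L, n = 0.475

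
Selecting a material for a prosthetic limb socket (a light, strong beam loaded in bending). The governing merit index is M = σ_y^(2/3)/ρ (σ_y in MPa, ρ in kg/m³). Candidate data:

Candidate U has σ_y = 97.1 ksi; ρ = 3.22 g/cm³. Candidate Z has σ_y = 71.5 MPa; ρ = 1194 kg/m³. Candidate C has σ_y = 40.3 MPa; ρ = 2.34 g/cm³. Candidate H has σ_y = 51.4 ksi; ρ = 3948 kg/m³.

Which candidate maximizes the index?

candidate U

Putting every candidate on a common basis:
  candidate U: σ_y = 669.5 MPa, ρ = 3220 kg/m³
  candidate Z: σ_y = 71.50 MPa, ρ = 1194 kg/m³
  candidate C: σ_y = 40.30 MPa, ρ = 2340 kg/m³
  candidate H: σ_y = 354.4 MPa, ρ = 3948 kg/m³
  candidate U: M = 23.8×10⁻³
  candidate Z: M = 14.4×10⁻³
  candidate H: M = 12.7×10⁻³
  candidate C: M = 5.02×10⁻³
Highest index: candidate U.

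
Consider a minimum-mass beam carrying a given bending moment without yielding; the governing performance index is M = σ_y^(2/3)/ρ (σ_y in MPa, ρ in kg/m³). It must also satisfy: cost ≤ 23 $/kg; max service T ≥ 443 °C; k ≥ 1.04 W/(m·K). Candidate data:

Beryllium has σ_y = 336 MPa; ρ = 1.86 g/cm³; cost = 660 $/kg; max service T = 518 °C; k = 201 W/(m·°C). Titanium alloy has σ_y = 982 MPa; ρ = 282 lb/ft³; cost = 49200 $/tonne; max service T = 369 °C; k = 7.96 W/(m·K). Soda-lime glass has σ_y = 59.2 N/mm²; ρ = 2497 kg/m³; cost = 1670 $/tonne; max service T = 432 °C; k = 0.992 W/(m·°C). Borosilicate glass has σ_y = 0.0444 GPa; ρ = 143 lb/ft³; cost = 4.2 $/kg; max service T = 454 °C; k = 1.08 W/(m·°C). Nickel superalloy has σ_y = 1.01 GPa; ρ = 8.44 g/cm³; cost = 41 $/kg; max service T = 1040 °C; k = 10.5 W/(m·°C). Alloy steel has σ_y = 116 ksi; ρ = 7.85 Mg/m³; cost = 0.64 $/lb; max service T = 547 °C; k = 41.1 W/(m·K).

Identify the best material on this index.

Screen on constraints: cost ≤ 23 $/kg; max service T ≥ 443 °C; k ≥ 1.04 W/(m·K). Survivors: borosilicate glass, alloy steel.
Convert each candidate to consistent units, then evaluate M:
  borosilicate glass: σ_y = 44.40 MPa, ρ = 2291 kg/m³
  alloy steel: σ_y = 799.8 MPa, ρ = 7850 kg/m³
  alloy steel: M = 11.0×10⁻³
  borosilicate glass: M = 5.47×10⁻³
Highest index: alloy steel.

alloy steel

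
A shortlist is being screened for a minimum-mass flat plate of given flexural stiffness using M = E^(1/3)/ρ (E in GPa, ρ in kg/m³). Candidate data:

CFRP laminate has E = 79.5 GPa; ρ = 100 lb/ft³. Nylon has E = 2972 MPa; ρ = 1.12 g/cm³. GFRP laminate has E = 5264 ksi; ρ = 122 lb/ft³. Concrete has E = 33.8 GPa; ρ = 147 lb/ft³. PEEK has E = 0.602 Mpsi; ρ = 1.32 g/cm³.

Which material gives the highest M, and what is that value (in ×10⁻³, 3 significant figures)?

In SI units:
  CFRP laminate: E = 79.50 GPa, ρ = 1602 kg/m³
  nylon: E = 2.972 GPa, ρ = 1120 kg/m³
  GFRP laminate: E = 36.29 GPa, ρ = 1954 kg/m³
  concrete: E = 33.80 GPa, ρ = 2355 kg/m³
  PEEK: E = 4.151 GPa, ρ = 1320 kg/m³
  CFRP laminate: M = 2.68×10⁻³
  GFRP laminate: M = 1.69×10⁻³
  concrete: M = 1.37×10⁻³
  nylon: M = 1.28×10⁻³
  PEEK: M = 1.22×10⁻³
Highest index: CFRP laminate.

CFRP laminate, M = 2.68×10⁻³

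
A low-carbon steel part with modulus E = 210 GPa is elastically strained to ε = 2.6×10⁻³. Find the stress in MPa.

σ = E·ε = 210000 MPa × 2.6×10⁻³ = 546 MPa.

546 MPa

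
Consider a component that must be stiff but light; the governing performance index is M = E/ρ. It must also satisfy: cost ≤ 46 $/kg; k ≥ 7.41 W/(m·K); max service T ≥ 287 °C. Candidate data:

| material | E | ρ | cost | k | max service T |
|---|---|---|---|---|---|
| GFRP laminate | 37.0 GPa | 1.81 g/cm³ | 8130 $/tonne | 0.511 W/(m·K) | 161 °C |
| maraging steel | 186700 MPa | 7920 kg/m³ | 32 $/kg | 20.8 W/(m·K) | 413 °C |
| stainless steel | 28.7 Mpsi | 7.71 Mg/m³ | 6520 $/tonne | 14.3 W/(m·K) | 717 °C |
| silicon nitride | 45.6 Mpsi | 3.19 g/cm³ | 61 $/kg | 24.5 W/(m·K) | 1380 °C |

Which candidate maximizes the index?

stainless steel

Screen on constraints: cost ≤ 46 $/kg; k ≥ 7.41 W/(m·K); max service T ≥ 287 °C. Survivors: maraging steel, stainless steel.
After converting to SI:
  maraging steel: E = 186.7 GPa, ρ = 7920 kg/m³
  stainless steel: E = 197.9 GPa, ρ = 7710 kg/m³
  stainless steel: M = 25.7 MN·m/kg
  maraging steel: M = 23.6 MN·m/kg
Stainless steel has the largest M.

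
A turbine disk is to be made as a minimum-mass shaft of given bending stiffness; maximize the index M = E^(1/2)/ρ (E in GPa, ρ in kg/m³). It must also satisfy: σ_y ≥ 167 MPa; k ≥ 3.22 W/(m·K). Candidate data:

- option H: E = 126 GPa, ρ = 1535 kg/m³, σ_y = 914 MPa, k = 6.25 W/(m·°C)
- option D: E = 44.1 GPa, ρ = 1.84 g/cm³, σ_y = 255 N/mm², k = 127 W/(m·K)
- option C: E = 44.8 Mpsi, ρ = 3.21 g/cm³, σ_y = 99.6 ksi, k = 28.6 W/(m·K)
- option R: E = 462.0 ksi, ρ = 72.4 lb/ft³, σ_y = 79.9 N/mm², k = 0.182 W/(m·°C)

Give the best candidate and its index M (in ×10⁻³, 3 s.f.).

option H, M = 7.31×10⁻³

Screen on constraints: σ_y ≥ 167 MPa; k ≥ 3.22 W/(m·K). Survivors: option H, option D, option C.
Convert each candidate to consistent units, then evaluate M:
  option H: E = 126.0 GPa, ρ = 1535 kg/m³
  option D: E = 44.10 GPa, ρ = 1840 kg/m³
  option C: E = 308.9 GPa, ρ = 3210 kg/m³
  option H: M = 7.31×10⁻³
  option C: M = 5.48×10⁻³
  option D: M = 3.61×10⁻³
The maximum is for option H.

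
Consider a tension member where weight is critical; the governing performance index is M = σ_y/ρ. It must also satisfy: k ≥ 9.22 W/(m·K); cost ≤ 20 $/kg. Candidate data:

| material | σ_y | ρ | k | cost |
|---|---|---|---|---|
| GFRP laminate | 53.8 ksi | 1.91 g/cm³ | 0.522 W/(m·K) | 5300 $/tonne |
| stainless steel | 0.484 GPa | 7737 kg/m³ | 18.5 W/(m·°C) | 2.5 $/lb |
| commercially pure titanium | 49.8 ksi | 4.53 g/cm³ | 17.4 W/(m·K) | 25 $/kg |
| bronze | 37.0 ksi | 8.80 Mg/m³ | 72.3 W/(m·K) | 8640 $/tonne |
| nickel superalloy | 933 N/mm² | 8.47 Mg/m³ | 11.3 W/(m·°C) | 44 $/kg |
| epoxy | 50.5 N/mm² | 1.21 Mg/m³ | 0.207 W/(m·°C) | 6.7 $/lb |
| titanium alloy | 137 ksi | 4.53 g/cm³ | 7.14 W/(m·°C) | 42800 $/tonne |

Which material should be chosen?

stainless steel

Screen on constraints: k ≥ 9.22 W/(m·K); cost ≤ 20 $/kg. Survivors: stainless steel, bronze.
After converting to SI:
  stainless steel: σ_y = 484.0 MPa, ρ = 7737 kg/m³
  bronze: σ_y = 255.1 MPa, ρ = 8800 kg/m³
  stainless steel: M = 62.6 kN·m/kg
  bronze: M = 29.0 kN·m/kg
The maximum is for stainless steel.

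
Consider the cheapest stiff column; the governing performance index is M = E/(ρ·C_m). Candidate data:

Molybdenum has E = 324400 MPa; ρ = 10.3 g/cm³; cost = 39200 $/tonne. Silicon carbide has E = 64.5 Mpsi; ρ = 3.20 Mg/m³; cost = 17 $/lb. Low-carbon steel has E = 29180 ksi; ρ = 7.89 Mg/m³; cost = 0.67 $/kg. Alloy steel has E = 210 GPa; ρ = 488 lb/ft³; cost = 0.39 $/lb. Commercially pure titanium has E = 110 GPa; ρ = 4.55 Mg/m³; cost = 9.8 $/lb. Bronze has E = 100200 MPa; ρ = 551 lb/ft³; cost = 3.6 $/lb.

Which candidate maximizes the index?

low-carbon steel

After converting to SI:
  molybdenum: E = 324.4 GPa, ρ = 10300 kg/m³, cost = 39.20 $/kg
  silicon carbide: E = 444.7 GPa, ρ = 3200 kg/m³, cost = 37.48 $/kg
  low-carbon steel: E = 201.2 GPa, ρ = 7890 kg/m³, cost = 0.6700 $/kg
  alloy steel: E = 210.0 GPa, ρ = 7817 kg/m³, cost = 0.8598 $/kg
  commercially pure titanium: E = 110.0 GPa, ρ = 4550 kg/m³, cost = 21.60 $/kg
  bronze: E = 100.2 GPa, ρ = 8826 kg/m³, cost = 7.937 $/kg
  low-carbon steel: M = 38.1 MN·m per $
  alloy steel: M = 31.2 MN·m per $
  silicon carbide: M = 3.71 MN·m per $
  bronze: M = 1.43 MN·m per $
  commercially pure titanium: M = 1.12 MN·m per $
  molybdenum: M = 0.803 MN·m per $
The maximum is for low-carbon steel.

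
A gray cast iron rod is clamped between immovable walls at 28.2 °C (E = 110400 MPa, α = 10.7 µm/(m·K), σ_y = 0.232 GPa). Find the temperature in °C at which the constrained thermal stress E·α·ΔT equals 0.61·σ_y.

148 °C

E = 110400 MPa = 110.4 GPa.
σ_y = 0.232 GPa = 232.0 MPa.
E·α·ΔT = 141.5 MPa ⇒ ΔT = 141.5 / (110.4×10³ × 10.7×10⁻⁶) = 119.8 K.
T = 28.2 + 119.8 = 148.0 °C.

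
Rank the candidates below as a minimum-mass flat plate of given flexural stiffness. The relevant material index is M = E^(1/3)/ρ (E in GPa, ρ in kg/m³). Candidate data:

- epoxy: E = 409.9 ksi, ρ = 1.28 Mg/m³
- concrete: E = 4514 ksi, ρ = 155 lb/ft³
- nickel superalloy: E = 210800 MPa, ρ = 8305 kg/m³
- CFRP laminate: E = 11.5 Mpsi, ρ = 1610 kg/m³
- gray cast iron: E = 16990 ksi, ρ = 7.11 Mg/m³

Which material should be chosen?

CFRP laminate

Normalizing units and computing the index:
  epoxy: E = 2.826 GPa, ρ = 1280 kg/m³
  concrete: E = 31.12 GPa, ρ = 2483 kg/m³
  nickel superalloy: E = 210.8 GPa, ρ = 8305 kg/m³
  CFRP laminate: E = 79.29 GPa, ρ = 1610 kg/m³
  gray cast iron: E = 117.1 GPa, ρ = 7110 kg/m³
  CFRP laminate: M = 2.67×10⁻³
  concrete: M = 1.27×10⁻³
  epoxy: M = 1.10×10⁻³
  nickel superalloy: M = 0.717×10⁻³
  gray cast iron: M = 0.688×10⁻³
CFRP laminate ranks first.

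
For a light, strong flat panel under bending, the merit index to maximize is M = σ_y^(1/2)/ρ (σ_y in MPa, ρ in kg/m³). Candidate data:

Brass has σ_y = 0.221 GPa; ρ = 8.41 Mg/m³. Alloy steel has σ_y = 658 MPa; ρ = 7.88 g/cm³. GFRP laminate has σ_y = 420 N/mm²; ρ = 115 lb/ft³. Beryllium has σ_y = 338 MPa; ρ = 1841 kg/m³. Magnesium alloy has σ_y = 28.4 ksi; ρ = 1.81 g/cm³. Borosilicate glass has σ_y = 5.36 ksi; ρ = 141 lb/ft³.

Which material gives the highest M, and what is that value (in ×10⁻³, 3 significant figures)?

Putting every candidate on a common basis:
  brass: σ_y = 221.0 MPa, ρ = 8410 kg/m³
  alloy steel: σ_y = 658.0 MPa, ρ = 7880 kg/m³
  GFRP laminate: σ_y = 420.0 MPa, ρ = 1842 kg/m³
  beryllium: σ_y = 338.0 MPa, ρ = 1841 kg/m³
  magnesium alloy: σ_y = 195.8 MPa, ρ = 1810 kg/m³
  borosilicate glass: σ_y = 36.96 MPa, ρ = 2259 kg/m³
  GFRP laminate: M = 11.1×10⁻³
  beryllium: M = 9.99×10⁻³
  magnesium alloy: M = 7.73×10⁻³
  alloy steel: M = 3.26×10⁻³
  borosilicate glass: M = 2.69×10⁻³
  brass: M = 1.77×10⁻³
The maximum is for GFRP laminate.

GFRP laminate, M = 11.1×10⁻³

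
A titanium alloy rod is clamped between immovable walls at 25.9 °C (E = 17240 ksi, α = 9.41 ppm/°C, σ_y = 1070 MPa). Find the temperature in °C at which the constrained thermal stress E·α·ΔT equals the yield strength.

E = 17240 ksi = 118.9 GPa.
E·α·ΔT = 1070 MPa ⇒ ΔT = 1070 / (118.9×10³ × 9.41×10⁻⁶) = 956.6 K.
T = 25.9 + 956.6 = 982.5 °C.

983 °C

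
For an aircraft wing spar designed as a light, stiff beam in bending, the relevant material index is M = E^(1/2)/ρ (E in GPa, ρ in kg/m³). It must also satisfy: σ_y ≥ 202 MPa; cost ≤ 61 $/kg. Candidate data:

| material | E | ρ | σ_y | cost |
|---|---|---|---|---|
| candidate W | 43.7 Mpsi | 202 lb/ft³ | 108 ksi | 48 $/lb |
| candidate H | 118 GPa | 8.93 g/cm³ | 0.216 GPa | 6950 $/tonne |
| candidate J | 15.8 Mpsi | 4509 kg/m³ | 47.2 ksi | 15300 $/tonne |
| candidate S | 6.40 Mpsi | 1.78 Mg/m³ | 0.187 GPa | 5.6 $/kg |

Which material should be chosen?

Screen on constraints: σ_y ≥ 202 MPa; cost ≤ 61 $/kg. Survivors: candidate H, candidate J.
After converting to SI:
  candidate H: E = 118.0 GPa, ρ = 8930 kg/m³
  candidate J: E = 108.9 GPa, ρ = 4509 kg/m³
  candidate J: M = 2.31×10⁻³
  candidate H: M = 1.22×10⁻³
Highest index: candidate J.

candidate J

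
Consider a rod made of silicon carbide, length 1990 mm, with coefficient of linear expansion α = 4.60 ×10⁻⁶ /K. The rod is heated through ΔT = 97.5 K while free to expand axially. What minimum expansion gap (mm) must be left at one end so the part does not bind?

0.893 mm

ΔL = α·L₀·ΔT = 4.60×10⁻⁶ × 1990 mm × 97.50 K = 0.893 mm.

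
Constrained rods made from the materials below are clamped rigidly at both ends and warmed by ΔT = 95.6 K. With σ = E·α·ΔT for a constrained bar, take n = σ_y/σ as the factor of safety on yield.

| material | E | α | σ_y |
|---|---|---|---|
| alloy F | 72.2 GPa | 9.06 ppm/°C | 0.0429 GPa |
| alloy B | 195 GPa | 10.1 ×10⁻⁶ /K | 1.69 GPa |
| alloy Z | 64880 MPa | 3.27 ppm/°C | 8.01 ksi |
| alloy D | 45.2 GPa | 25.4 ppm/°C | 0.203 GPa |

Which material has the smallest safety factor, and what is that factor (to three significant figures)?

Converting E to GPa, α to ×10⁻⁶/K, σ_y to MPa, then σ and n for each:
  alloy F: E = 72.20, α = 9.06, σ_y = 42.90 → σ = 62.5 MPa, n = 0.686
  alloy B: E = 195.0, α = 10.1, σ_y = 1690 → σ = 188 MPa, n = 8.98
  alloy Z: E = 64.88, α = 3.27, σ_y = 55.23 → σ = 20.3 MPa, n = 2.72
  alloy D: E = 45.20, α = 25.4, σ_y = 203.0 → σ = 110 MPa, n = 1.85
Smallest n: alloy F with n = 0.686.

alloy F, n = 0.686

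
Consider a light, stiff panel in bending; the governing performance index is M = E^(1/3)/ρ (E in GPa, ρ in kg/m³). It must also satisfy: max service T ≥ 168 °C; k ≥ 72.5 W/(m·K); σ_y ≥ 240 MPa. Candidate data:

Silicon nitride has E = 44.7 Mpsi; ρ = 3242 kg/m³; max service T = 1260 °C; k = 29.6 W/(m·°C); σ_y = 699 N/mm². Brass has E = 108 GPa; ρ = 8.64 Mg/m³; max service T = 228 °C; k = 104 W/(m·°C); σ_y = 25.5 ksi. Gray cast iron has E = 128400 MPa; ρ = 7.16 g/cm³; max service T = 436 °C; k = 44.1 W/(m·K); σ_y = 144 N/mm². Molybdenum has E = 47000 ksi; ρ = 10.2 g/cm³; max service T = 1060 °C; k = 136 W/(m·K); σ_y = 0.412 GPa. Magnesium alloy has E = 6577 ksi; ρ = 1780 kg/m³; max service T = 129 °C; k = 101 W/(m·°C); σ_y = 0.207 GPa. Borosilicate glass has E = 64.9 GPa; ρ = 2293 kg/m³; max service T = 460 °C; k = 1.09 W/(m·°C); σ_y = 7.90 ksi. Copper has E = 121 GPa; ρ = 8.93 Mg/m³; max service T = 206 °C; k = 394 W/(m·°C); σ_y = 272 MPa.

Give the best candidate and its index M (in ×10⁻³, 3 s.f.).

Screen on constraints: max service T ≥ 168 °C; k ≥ 72.5 W/(m·K); σ_y ≥ 240 MPa. Survivors: molybdenum, copper.
Convert each candidate to consistent units, then evaluate M:
  molybdenum: E = 324.1 GPa, ρ = 10200 kg/m³
  copper: E = 121.0 GPa, ρ = 8930 kg/m³
  molybdenum: M = 0.673×10⁻³
  copper: M = 0.554×10⁻³
Highest index: molybdenum.

molybdenum, M = 0.673×10⁻³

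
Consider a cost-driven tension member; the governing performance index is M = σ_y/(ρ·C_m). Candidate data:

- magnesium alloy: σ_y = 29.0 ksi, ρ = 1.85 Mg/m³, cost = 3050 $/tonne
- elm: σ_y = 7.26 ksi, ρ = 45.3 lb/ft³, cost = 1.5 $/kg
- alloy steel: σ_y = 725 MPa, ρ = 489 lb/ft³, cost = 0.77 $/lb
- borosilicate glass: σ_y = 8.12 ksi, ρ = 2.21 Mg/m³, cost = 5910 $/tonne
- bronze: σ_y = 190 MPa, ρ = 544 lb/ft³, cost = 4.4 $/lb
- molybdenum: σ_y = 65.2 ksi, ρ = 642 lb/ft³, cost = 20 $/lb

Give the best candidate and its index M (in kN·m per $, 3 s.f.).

alloy steel, M = 54.5 kN·m per $

Normalizing units and computing the index:
  magnesium alloy: σ_y = 199.9 MPa, ρ = 1850 kg/m³, cost = 3.050 $/kg
  elm: σ_y = 50.06 MPa, ρ = 725.6 kg/m³, cost = 1.500 $/kg
  alloy steel: σ_y = 725.0 MPa, ρ = 7833 kg/m³, cost = 1.698 $/kg
  borosilicate glass: σ_y = 55.99 MPa, ρ = 2210 kg/m³, cost = 5.910 $/kg
  bronze: σ_y = 190.0 MPa, ρ = 8714 kg/m³, cost = 9.700 $/kg
  molybdenum: σ_y = 449.5 MPa, ρ = 10280 kg/m³, cost = 44.09 $/kg
  alloy steel: M = 54.5 kN·m per $
  elm: M = 46.0 kN·m per $
  magnesium alloy: M = 35.4 kN·m per $
  borosilicate glass: M = 4.29 kN·m per $
  bronze: M = 2.25 kN·m per $
  molybdenum: M = 0.991 kN·m per $
Alloy steel has the largest M.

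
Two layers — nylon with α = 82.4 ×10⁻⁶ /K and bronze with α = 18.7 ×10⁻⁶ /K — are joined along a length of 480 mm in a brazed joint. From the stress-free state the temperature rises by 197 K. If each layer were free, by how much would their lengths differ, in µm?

Δα = |82.4 − 18.7|×10⁻⁶/K = 63.7×10⁻⁶/K.
ΔL_mismatch = Δα·L·ΔT = 63.7×10⁻⁶ × 480.0 mm × 197.0 K = 6020 µm.

6020 µm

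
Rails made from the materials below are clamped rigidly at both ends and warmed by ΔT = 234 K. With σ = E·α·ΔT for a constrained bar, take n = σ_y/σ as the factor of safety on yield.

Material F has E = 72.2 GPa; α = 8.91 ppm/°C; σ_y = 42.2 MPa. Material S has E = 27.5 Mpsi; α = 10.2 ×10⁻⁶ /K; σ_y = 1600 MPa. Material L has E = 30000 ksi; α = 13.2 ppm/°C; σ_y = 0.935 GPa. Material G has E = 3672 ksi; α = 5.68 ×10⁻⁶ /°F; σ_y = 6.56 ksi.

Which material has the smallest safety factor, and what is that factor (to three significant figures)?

material F, n = 0.280

Per material, after unit conversion:
  material F: E = 72.20, α = 8.91, σ_y = 42.20 → σ = 151 MPa, n = 0.280
  material S: E = 189.6, α = 10.2, σ_y = 1600 → σ = 453 MPa, n = 3.54
  material L: E = 206.8, α = 13.2, σ_y = 935.0 → σ = 639 MPa, n = 1.46
  material G: E = 25.32, α = 10.2, σ_y = 45.23 → σ = 60.6 MPa, n = 0.747
Smallest n: material F with n = 0.280.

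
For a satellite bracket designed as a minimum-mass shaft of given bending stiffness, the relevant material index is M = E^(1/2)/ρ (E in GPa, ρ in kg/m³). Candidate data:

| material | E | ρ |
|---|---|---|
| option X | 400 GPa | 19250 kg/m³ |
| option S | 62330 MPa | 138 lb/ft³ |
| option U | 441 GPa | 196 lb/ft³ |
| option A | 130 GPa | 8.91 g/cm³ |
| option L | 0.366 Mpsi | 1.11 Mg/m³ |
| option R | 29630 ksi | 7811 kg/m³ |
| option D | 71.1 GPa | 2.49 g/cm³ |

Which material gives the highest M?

option U

In SI units:
  option X: E = 400.0 GPa, ρ = 19250 kg/m³
  option S: E = 62.33 GPa, ρ = 2211 kg/m³
  option U: E = 441.0 GPa, ρ = 3140 kg/m³
  option A: E = 130.0 GPa, ρ = 8910 kg/m³
  option L: E = 2.523 GPa, ρ = 1110 kg/m³
  option R: E = 204.3 GPa, ρ = 7811 kg/m³
  option D: E = 71.10 GPa, ρ = 2490 kg/m³
  option U: M = 6.69×10⁻³
  option S: M = 3.57×10⁻³
  option D: M = 3.39×10⁻³
  option R: M = 1.83×10⁻³
  option L: M = 1.43×10⁻³
  option A: M = 1.28×10⁻³
  option X: M = 1.04×10⁻³
Highest index: option U.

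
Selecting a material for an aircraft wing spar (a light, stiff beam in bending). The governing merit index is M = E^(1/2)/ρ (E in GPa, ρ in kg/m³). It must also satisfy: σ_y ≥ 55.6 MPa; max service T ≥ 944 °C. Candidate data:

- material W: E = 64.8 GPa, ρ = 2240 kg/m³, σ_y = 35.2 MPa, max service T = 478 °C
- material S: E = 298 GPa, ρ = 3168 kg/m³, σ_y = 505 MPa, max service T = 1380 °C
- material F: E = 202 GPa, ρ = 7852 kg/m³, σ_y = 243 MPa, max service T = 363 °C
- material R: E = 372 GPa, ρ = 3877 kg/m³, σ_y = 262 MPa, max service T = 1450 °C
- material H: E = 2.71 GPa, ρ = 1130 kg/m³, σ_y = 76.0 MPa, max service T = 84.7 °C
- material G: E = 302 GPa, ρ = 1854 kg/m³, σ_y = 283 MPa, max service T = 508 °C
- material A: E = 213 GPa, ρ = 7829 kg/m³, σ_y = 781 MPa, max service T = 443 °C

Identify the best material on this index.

material S

Screen on constraints: σ_y ≥ 55.6 MPa; max service T ≥ 944 °C. Survivors: material S, material R.
Evaluate M for each candidate:
  material S: M = 5.45×10⁻³
  material R: M = 4.97×10⁻³
Material S has the largest M.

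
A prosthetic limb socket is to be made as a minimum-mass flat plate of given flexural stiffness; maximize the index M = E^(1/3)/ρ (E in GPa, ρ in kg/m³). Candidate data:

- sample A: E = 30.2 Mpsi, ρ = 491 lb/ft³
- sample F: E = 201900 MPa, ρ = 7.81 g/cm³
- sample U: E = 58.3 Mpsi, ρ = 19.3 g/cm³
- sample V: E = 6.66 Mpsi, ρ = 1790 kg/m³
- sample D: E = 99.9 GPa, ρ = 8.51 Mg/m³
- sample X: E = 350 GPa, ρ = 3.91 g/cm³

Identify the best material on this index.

Putting every candidate on a common basis:
  sample A: E = 208.2 GPa, ρ = 7865 kg/m³
  sample F: E = 201.9 GPa, ρ = 7810 kg/m³
  sample U: E = 402.0 GPa, ρ = 19300 kg/m³
  sample V: E = 45.92 GPa, ρ = 1790 kg/m³
  sample D: E = 99.90 GPa, ρ = 8510 kg/m³
  sample X: E = 350.0 GPa, ρ = 3910 kg/m³
  sample V: M = 2.00×10⁻³
  sample X: M = 1.80×10⁻³
  sample A: M = 0.754×10⁻³
  sample F: M = 0.751×10⁻³
  sample D: M = 0.545×10⁻³
  sample U: M = 0.382×10⁻³
Highest index: sample V.

sample V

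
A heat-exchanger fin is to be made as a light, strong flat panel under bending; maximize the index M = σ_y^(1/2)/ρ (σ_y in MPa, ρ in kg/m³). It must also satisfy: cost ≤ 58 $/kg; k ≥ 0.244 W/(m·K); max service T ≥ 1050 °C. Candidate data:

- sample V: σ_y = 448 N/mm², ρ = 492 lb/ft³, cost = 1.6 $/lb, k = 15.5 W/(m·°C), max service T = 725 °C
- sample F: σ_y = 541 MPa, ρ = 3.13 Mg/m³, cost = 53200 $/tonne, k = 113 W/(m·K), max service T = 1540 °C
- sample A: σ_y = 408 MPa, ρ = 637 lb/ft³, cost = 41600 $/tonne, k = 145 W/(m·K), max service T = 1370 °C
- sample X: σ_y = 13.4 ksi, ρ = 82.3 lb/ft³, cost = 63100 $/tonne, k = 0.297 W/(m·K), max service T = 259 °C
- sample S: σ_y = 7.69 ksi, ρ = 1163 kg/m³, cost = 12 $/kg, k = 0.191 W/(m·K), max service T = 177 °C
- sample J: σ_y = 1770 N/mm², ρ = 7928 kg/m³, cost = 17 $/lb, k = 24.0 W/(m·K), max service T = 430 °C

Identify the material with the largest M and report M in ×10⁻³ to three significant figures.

sample F, M = 7.43×10⁻³

Screen on constraints: cost ≤ 58 $/kg; k ≥ 0.244 W/(m·K); max service T ≥ 1050 °C. Survivors: sample F, sample A.
Convert each candidate to consistent units, then evaluate M:
  sample F: σ_y = 541.0 MPa, ρ = 3130 kg/m³
  sample A: σ_y = 408.0 MPa, ρ = 10200 kg/m³
  sample F: M = 7.43×10⁻³
  sample A: M = 1.98×10⁻³
Highest index: sample F.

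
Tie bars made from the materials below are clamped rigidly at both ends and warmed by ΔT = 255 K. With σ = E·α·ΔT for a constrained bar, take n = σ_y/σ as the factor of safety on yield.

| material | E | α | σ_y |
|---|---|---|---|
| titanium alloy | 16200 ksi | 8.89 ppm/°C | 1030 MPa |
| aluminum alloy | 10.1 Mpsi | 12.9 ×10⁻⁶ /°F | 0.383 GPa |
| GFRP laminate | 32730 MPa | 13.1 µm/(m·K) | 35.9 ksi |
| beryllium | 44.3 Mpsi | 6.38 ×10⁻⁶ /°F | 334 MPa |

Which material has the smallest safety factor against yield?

With everything in SI (GPa, ×10⁻⁶/K, MPa):
  titanium alloy: E = 111.7, α = 8.89, σ_y = 1030 → σ = 253 MPa, n = 4.07
  aluminum alloy: E = 69.64, α = 23.2, σ_y = 383.0 → σ = 412 MPa, n = 0.929
  GFRP laminate: E = 32.73, α = 13.1, σ_y = 247.5 → σ = 109 MPa, n = 2.26
  beryllium: E = 305.4, α = 11.5, σ_y = 334.0 → σ = 894 MPa, n = 0.373
Smallest n: beryllium with n = 0.373.

beryllium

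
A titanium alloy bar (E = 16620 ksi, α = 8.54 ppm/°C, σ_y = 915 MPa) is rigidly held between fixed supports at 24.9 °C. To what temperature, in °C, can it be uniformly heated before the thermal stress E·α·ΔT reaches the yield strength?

E = 16620 ksi = 114.6 GPa.
E·α·ΔT = 915.0 MPa ⇒ ΔT = 915.0 / (114.6×10³ × 8.54×10⁻⁶) = 935.0 K.
T = 24.9 + 935.0 = 959.9 °C.

960 °C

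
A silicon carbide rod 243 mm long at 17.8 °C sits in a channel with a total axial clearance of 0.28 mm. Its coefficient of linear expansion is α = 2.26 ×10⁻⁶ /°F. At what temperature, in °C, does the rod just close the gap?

301 °C

α = 2.26×10⁻⁶/°F × 9/5 = 4.07×10⁻⁶/K.
α·L₀·ΔT = 0.28 mm ⇒ ΔT = 0.28 / (4.07×10⁻⁶ × 243.0) = 283.3 K.
T = 17.8 + 283.3 = 301.1 °C.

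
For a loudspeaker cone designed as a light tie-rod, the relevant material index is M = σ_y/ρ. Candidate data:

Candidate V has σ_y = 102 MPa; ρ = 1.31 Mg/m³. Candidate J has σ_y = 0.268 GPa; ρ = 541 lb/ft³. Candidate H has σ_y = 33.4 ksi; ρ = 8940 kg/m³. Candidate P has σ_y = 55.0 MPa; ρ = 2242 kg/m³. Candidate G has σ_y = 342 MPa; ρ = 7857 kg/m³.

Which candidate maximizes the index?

candidate V

Putting every candidate on a common basis:
  candidate V: σ_y = 102.0 MPa, ρ = 1310 kg/m³
  candidate J: σ_y = 268.0 MPa, ρ = 8666 kg/m³
  candidate H: σ_y = 230.3 MPa, ρ = 8940 kg/m³
  candidate P: σ_y = 55.00 MPa, ρ = 2242 kg/m³
  candidate G: σ_y = 342.0 MPa, ρ = 7857 kg/m³
  candidate V: M = 77.9 kN·m/kg
  candidate G: M = 43.5 kN·m/kg
  candidate J: M = 30.9 kN·m/kg
  candidate H: M = 25.8 kN·m/kg
  candidate P: M = 24.5 kN·m/kg
Candidate V ranks first.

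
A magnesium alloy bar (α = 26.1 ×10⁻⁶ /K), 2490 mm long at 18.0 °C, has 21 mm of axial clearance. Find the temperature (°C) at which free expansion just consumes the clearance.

341 °C

α·L₀·ΔT = 21.0 mm ⇒ ΔT = 21.0 / (26.1×10⁻⁶ × 2490.0) = 323.1 K.
T = 18.0 + 323.1 = 341.1 °C.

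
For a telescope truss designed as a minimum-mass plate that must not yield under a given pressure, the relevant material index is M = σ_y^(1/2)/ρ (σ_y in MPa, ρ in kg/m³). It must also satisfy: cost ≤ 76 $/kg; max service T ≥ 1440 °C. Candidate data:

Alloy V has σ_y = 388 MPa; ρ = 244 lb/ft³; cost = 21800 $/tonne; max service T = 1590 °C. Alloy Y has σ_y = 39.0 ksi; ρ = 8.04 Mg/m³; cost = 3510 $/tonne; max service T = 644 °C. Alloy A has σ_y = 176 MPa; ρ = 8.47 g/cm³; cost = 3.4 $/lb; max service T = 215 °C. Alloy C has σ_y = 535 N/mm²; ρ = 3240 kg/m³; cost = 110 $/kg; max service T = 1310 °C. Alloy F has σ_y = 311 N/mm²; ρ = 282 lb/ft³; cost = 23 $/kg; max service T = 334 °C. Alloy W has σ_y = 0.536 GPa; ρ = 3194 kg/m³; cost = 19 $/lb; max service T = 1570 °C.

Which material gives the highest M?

alloy W

Screen on constraints: cost ≤ 76 $/kg; max service T ≥ 1440 °C. Survivors: alloy V, alloy W.
After converting to SI:
  alloy V: σ_y = 388.0 MPa, ρ = 3909 kg/m³
  alloy W: σ_y = 536.0 MPa, ρ = 3194 kg/m³
  alloy W: M = 7.25×10⁻³
  alloy V: M = 5.04×10⁻³
Alloy W ranks first.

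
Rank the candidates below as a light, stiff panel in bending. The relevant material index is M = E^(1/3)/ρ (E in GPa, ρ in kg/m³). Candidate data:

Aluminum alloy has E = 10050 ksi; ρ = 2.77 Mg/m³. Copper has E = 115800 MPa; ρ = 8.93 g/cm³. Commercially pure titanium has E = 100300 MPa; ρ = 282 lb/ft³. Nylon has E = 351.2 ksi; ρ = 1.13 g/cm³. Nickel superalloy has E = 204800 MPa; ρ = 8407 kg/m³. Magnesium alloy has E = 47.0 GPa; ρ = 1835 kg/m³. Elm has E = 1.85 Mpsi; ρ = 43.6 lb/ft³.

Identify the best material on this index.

elm

After converting to SI:
  aluminum alloy: E = 69.29 GPa, ρ = 2770 kg/m³
  copper: E = 115.8 GPa, ρ = 8930 kg/m³
  commercially pure titanium: E = 100.3 GPa, ρ = 4517 kg/m³
  nylon: E = 2.421 GPa, ρ = 1130 kg/m³
  nickel superalloy: E = 204.8 GPa, ρ = 8407 kg/m³
  magnesium alloy: E = 47.00 GPa, ρ = 1835 kg/m³
  elm: E = 12.76 GPa, ρ = 698.4 kg/m³
  elm: M = 3.35×10⁻³
  magnesium alloy: M = 1.97×10⁻³
  aluminum alloy: M = 1.48×10⁻³
  nylon: M = 1.19×10⁻³
  commercially pure titanium: M = 1.03×10⁻³
  nickel superalloy: M = 0.701×10⁻³
  copper: M = 0.546×10⁻³
Highest index: elm.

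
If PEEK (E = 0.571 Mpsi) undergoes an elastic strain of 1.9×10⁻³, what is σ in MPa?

7.48 MPa

E = 0.571 Mpsi = 3.937 GPa.
σ = E·ε = 3937 MPa × 1.9×10⁻³ = 7.48 MPa.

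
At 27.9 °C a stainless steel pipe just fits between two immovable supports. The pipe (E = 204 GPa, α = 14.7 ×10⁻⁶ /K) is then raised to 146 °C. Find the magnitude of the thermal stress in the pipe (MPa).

354 MPa

ΔT = 118.1 K. Constrained thermal stress σ = E·α·ΔT = 204.0×10³ MPa × 14.7×10⁻⁶ × 118.1 = 354 MPa (compressive).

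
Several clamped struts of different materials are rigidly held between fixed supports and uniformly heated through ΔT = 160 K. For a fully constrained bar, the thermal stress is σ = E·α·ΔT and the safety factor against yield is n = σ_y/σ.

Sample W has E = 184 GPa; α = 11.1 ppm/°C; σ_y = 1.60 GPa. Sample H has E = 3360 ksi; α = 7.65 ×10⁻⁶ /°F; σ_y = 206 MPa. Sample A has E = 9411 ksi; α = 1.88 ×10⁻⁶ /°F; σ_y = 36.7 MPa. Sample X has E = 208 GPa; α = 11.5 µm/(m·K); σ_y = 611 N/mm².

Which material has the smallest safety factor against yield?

In consistent units (E in GPa, α in ×10⁻⁶/K, σ_y in MPa):
  sample W: E = 184.0, α = 11.1, σ_y = 1600 → σ = 327 MPa, n = 4.90
  sample H: E = 23.17, α = 13.8, σ_y = 206.0 → σ = 51.0 MPa, n = 4.04
  sample A: E = 64.89, α = 3.38, σ_y = 36.70 → σ = 35.1 MPa, n = 1.04
  sample X: E = 208.0, α = 11.5, σ_y = 611.0 → σ = 383 MPa, n = 1.60
Sample A has the lowest safety factor, n = 1.04.

sample A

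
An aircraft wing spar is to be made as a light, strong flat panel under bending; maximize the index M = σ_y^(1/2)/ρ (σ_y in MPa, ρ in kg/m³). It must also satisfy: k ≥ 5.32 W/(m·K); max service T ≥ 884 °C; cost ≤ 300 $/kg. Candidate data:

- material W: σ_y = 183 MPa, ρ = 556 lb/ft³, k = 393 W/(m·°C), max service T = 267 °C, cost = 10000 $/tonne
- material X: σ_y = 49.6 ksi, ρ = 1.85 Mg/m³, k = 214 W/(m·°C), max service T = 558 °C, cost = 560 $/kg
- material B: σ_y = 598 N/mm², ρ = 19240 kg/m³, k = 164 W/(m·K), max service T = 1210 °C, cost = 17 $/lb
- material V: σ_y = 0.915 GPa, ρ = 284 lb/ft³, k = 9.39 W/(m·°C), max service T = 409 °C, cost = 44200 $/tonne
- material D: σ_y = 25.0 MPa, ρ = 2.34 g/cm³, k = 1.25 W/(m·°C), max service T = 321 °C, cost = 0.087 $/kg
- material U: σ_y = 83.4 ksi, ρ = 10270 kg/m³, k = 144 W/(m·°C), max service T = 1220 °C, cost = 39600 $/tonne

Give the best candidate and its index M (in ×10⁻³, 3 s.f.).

material U, M = 2.33×10⁻³

Screen on constraints: k ≥ 5.32 W/(m·K); max service T ≥ 884 °C; cost ≤ 300 $/kg. Survivors: material B, material U.
Normalizing units and computing the index:
  material B: σ_y = 598.0 MPa, ρ = 19240 kg/m³
  material U: σ_y = 575.0 MPa, ρ = 10270 kg/m³
  material U: M = 2.33×10⁻³
  material B: M = 1.27×10⁻³
Material U ranks first.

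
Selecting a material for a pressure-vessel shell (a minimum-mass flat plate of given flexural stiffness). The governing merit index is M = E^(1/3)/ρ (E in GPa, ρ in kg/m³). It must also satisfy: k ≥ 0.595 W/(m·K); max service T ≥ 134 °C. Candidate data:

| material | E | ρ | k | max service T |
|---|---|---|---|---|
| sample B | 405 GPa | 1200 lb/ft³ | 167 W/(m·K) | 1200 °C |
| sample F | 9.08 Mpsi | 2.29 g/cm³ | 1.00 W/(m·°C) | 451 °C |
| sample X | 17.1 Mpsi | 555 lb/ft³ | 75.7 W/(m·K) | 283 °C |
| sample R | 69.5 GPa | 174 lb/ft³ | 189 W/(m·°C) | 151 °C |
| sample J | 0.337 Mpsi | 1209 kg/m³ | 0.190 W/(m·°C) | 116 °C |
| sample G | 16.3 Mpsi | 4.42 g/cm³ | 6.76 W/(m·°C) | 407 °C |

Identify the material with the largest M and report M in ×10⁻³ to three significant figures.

Screen on constraints: k ≥ 0.595 W/(m·K); max service T ≥ 134 °C. Survivors: sample B, sample F, sample X, sample R, sample G.
Convert each candidate to consistent units, then evaluate M:
  sample B: E = 405.0 GPa, ρ = 19220 kg/m³
  sample F: E = 62.60 GPa, ρ = 2290 kg/m³
  sample X: E = 117.9 GPa, ρ = 8890 kg/m³
  sample R: E = 69.50 GPa, ρ = 2787 kg/m³
  sample G: E = 112.4 GPa, ρ = 4420 kg/m³
  sample F: M = 1.73×10⁻³
  sample R: M = 1.48×10⁻³
  sample G: M = 1.09×10⁻³
  sample X: M = 0.552×10⁻³
  sample B: M = 0.385×10⁻³
Highest index: sample F.

sample F, M = 1.73×10⁻³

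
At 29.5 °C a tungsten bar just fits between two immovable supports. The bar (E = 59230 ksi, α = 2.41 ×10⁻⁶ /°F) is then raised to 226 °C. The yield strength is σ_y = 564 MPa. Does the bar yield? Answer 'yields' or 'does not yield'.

does not yield

E = 59230 ksi = 408.4 GPa.
α = 2.41×10⁻⁶/°F × 9/5 = 4.34×10⁻⁶/K.
ΔT = 196.5 K. Constrained thermal stress σ = E·α·ΔT = 408.4×10³ MPa × 4.34×10⁻⁶ × 196.5 = 348 MPa (compressive).
Compare to σ_y = 564 MPa: σ < σ_y, so it does not yield.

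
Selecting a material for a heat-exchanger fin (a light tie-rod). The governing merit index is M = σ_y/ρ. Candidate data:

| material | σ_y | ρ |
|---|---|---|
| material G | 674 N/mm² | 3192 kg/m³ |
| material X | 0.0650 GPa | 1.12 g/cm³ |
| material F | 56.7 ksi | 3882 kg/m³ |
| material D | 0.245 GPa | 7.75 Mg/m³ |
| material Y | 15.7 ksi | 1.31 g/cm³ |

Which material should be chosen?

In SI units:
  material G: σ_y = 674.0 MPa, ρ = 3192 kg/m³
  material X: σ_y = 65.00 MPa, ρ = 1120 kg/m³
  material F: σ_y = 390.9 MPa, ρ = 3882 kg/m³
  material D: σ_y = 245.0 MPa, ρ = 7750 kg/m³
  material Y: σ_y = 108.2 MPa, ρ = 1310 kg/m³
  material G: M = 211 kN·m/kg
  material F: M = 101 kN·m/kg
  material Y: M = 82.6 kN·m/kg
  material X: M = 58.0 kN·m/kg
  material D: M = 31.6 kN·m/kg
Highest index: material G.

material G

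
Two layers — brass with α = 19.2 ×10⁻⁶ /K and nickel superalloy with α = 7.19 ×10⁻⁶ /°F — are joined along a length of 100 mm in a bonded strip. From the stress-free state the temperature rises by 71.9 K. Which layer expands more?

nickel superalloy: α = 7.19×10⁻⁶/°F × 9/5 = 12.9×10⁻⁶/K.
α(brass) = 19.2×10⁻⁶/K vs α(nickel superalloy) = 12.9×10⁻⁶/K.
Higher α expands more for the same ΔT: brass.

brass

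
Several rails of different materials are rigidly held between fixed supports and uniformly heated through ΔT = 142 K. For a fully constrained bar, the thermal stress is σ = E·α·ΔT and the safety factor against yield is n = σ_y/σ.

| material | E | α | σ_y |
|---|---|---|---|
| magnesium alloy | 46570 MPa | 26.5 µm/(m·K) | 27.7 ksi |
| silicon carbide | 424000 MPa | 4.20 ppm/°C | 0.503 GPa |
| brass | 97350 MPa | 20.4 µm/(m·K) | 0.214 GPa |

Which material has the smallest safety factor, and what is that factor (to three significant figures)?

brass, n = 0.759

Per material, after unit conversion:
  magnesium alloy: E = 46.57, α = 26.5, σ_y = 191.0 → σ = 175 MPa, n = 1.09
  silicon carbide: E = 424.0, α = 4.20, σ_y = 503.0 → σ = 253 MPa, n = 1.99
  brass: E = 97.35, α = 20.4, σ_y = 214.0 → σ = 282 MPa, n = 0.759
Smallest n: brass with n = 0.759.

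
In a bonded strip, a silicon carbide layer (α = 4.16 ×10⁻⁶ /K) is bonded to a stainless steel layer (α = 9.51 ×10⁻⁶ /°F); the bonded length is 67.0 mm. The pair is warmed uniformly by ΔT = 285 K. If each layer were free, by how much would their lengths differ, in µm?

247 µm

stainless steel: α = 9.51×10⁻⁶/°F × 9/5 = 17.1×10⁻⁶/K.
Δα = |4.16 − 17.1|×10⁻⁶/K = 13.0×10⁻⁶/K.
ΔL_mismatch = Δα·L·ΔT = 13.0×10⁻⁶ × 67.0 mm × 285.0 K = 247 µm.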